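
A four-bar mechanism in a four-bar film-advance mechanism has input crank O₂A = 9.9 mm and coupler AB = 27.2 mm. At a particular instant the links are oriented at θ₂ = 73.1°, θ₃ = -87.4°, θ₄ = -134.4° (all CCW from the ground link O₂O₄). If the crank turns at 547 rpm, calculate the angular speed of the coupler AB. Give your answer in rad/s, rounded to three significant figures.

ω₂ = 57.28 rad/s (from 547 rpm).
Differentiating the loop-closure r₂e^{iθ₂}+r₃e^{iθ₃}=r₁+r₄e^{iθ₄} gives r₂ω₂e^{iθ₂}+r₃ω₃e^{iθ₃}=r₄ω₄e^{iθ₄}.
Eliminating the other unknown: ω₃ = r₂ω₂ sin(θ₄−θ₂) / [r₃ sin(θ₃−θ₄)].
Numerator sine = +0.46175; denominator sine = +0.73135.
Result = 0.0099·57.28·(+0.46175) / (0.0272·(+0.73135)) = +13.163 rad/s; magnitude 13.163 rad/s.

13.2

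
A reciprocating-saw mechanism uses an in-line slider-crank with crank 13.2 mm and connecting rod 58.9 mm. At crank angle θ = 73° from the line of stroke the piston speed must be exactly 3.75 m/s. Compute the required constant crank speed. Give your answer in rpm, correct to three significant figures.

For an in-line slider-crank, |v_piston| = rω|sinθ|·[1 + r cosθ/√(L² − r² sin²θ)].
With r = 0.0132 m, L = 0.0589 m, θ = 73°: the bracketed kinematic factor |dx/dθ| = 0.01347 m.
ω = v/|dx/dθ| = 3.75/0.01347 = 278.4 rad/s.
N = 60ω/(2π) = 2658.5 rpm.

2660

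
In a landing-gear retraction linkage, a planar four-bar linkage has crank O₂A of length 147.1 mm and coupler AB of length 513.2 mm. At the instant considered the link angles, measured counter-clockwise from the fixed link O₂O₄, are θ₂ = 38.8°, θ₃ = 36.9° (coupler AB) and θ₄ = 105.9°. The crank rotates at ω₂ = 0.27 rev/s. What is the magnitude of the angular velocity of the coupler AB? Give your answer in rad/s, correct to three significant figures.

0.480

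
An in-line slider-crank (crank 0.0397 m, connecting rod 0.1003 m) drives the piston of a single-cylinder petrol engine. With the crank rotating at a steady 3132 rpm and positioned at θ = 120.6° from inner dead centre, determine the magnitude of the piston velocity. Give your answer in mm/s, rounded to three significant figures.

ω = 2π·3132/60 = 328 rad/s
For an in-line slider-crank, x = r cosθ + √(L² − r² sin²θ), so v = −rω sinθ·[1 + r cosθ/√(L² − r² sin²θ)].
With r = 0.0397 m, L = 0.1003 m, θ = 120.6°: √(L² − r² sin²θ) = 0.0943 m.
v = −0.0397·328·0.86074·[1 + 0.0397·-0.50904/0.0943] = -8.8058 m/s.
|v| = 8.8058 m/s = 8805.8 mm/s.

8810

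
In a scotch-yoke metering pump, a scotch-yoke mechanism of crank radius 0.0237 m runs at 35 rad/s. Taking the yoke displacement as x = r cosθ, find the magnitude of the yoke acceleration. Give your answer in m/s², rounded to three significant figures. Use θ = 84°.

3.03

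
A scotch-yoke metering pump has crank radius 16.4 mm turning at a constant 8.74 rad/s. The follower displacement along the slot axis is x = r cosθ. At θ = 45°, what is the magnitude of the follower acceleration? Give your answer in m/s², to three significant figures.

ω = 8.74 rad/s
x = r cosθ ⇒ ẍ = −rω² cosθ (ω constant).
|a| = rω²|cosθ| = 0.0164·(8.74)²·|cos 45°| = 0.88583 m/s².

0.886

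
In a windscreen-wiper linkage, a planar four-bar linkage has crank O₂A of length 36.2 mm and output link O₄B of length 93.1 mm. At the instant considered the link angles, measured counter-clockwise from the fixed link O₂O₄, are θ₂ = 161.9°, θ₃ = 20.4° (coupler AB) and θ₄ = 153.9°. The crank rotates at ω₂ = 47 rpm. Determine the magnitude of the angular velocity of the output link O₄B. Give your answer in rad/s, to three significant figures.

ω₂ = 4.922 rad/s (from 47 rpm).
Differentiating the loop-closure r₂e^{iθ₂}+r₃e^{iθ₃}=r₁+r₄e^{iθ₄} gives r₂ω₂e^{iθ₂}+r₃ω₃e^{iθ₃}=r₄ω₄e^{iθ₄}.
Eliminating the other unknown: ω₄ = r₂ω₂ sin(θ₂−θ₃) / [r₄ sin(θ₄−θ₃)].
Numerator sine = +0.62251; denominator sine = +0.72537.
Result = 0.0362·4.922·(+0.62251) / (0.0931·(+0.72537)) = +1.6424 rad/s; magnitude 1.6424 rad/s.

1.64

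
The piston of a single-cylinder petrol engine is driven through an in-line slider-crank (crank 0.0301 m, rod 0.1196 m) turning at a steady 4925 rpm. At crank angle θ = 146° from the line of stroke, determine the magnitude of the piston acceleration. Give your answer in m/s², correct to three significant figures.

5850

ω = 2π·4925/60 = 515.7 rad/s
x(θ) = r cosθ + √(L² − r² sin²θ); with ω constant, a = ω²·d²x/dθ².
d²x/dθ² = −r cosθ − r²(cos2θ)/√u − r⁴ sin²2θ/(4u^{3/2}),  u = L² − r² sin²θ = 0.0140209 m².
Substituting r = 0.0301 m, L = 0.1196 m, θ = 146°: d²x/dθ² = +0.021981 m.
a = ω²·d²x/dθ² = (515.7)²·(+0.021981) = +5846.9 m/s²;  |a| = 5846.9 m/s².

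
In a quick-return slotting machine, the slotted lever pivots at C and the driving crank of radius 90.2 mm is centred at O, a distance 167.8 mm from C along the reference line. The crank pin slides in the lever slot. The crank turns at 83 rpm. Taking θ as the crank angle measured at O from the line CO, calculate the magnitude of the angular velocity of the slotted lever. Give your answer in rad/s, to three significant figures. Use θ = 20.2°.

3.00

ω = 8.692 rad/s (from 83 rpm).
Crank pin A relative to C: A = (d + r cosθ, r sinθ); lever angle φ = atan2(r sinθ, d + r cosθ).
Differentiating tanφ: φ̇ = rω(d cosθ + r)/(d² + r² + 2dr cosθ).
d² + r² + 2dr cosθ = |CA|² = 0.0647021 m²;  d cosθ + r = +0.24768 m.
|ω_lever| = |0.0902·8.692·+0.24768| / 0.0647021 = 3.0011 rad/s.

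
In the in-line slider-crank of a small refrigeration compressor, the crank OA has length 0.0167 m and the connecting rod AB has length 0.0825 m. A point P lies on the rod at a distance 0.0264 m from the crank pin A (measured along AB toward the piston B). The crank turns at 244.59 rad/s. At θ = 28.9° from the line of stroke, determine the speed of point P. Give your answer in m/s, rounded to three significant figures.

3.20

ω = 244.6 rad/s.  Crank-pin speed |V_A| = rω = 4.0847 m/s, perpendicular to OA.
Rod angle: sinφ = −(r/L) sinθ ⇒ φ = -5.614°; ω_rod = −rω cosθ/√(L²−r²sin²θ) = -43.554 rad/s.
V_P = V_A + ω_rod × AP, with AP = 0.0264 m along the rod.
Components: V_Px = −rω sinθ − a·ω_rod·sinφ = -2.0865 m/s;  V_Py = rω cosθ + a·ω_rod·cosφ = +2.4317 m/s.
|V_P| = √(V_Px² + V_Py²) = 3.2041 m/s.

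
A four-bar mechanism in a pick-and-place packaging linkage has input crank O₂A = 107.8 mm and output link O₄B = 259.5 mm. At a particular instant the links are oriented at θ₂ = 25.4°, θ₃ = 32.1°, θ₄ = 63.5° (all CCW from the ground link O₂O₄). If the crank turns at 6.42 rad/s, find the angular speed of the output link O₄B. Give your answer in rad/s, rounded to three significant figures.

ω₂ = 6.42 rad/s
Differentiating the loop-closure r₂e^{iθ₂}+r₃e^{iθ₃}=r₁+r₄e^{iθ₄} gives r₂ω₂e^{iθ₂}+r₃ω₃e^{iθ₃}=r₄ω₄e^{iθ₄}.
Eliminating the other unknown: ω₄ = r₂ω₂ sin(θ₂−θ₃) / [r₄ sin(θ₄−θ₃)].
Numerator sine = -0.11667; denominator sine = +0.52101.
Result = 0.1078·6.42·(-0.11667) / (0.2595·(+0.52101)) = -0.59722 rad/s; magnitude 0.59722 rad/s.

0.597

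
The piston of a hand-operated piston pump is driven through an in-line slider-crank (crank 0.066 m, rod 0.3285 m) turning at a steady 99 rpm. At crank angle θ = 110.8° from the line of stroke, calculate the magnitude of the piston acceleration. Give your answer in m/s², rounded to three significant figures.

3.60

ω = 2π·99/60 = 10.37 rad/s
x(θ) = r cosθ + √(L² − r² sin²θ); with ω constant, a = ω²·d²x/dθ².
d²x/dθ² = −r cosθ − r²(cos2θ)/√u − r⁴ sin²2θ/(4u^{3/2}),  u = L² − r² sin²θ = 0.104106 m².
Substituting r = 0.066 m, L = 0.3285 m, θ = 110.8°: d²x/dθ² = +0.03347 m.
a = ω²·d²x/dθ² = (10.37)²·(+0.03347) = +3.5974 m/s²;  |a| = 3.5974 m/s².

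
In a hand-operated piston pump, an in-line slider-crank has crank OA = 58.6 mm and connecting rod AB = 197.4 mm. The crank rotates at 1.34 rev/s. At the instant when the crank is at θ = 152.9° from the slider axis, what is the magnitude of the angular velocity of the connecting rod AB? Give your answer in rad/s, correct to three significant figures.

ω = 8.419 rad/s (converted from 1.34 rev/s).
The rod makes angle φ with the slider axis where L sinφ = r sinθ; differentiating, L cosφ·φ̇ = r ω cosθ.
L cosφ = √(L² − r² sin²θ) = 0.19559 m.
|ω_rod| = r ω |cosθ| / √(L² − r² sin²θ) = 0.0586·8.419·0.89021/0.19559 = 2.2456 rad/s.

2.25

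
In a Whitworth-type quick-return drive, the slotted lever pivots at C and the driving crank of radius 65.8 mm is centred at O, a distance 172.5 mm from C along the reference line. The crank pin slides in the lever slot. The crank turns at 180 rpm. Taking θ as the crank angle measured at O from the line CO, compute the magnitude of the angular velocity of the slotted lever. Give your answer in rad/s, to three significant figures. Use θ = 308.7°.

4.46

ω = 18.85 rad/s (from 180 rpm).
Crank pin A relative to C: A = (d + r cosθ, r sinθ); lever angle φ = atan2(r sinθ, d + r cosθ).
Differentiating tanφ: φ̇ = rω(d cosθ + r)/(d² + r² + 2dr cosθ).
d² + r² + 2dr cosθ = |CA|² = 0.0482795 m²;  d cosθ + r = +0.17365 m.
|ω_lever| = |0.0658·18.85·+0.17365| / 0.0482795 = 4.4612 rad/s.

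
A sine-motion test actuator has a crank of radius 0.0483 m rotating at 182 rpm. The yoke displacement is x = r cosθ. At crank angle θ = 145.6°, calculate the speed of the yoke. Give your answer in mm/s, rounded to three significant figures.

ω = 19.06 rad/s (from 182 rpm).
x = r cosθ ⇒ ẋ = −rω sinθ.
|v| = rω|sinθ| = 0.0483·19.06·|sin 145.6°| = 0.52008 m/s = 520.08 mm/s.

520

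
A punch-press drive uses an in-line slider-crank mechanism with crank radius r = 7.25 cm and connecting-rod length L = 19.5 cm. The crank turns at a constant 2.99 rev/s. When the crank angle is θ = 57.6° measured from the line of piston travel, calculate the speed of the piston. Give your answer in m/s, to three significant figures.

1.39

ω = 2π·2.99 = 18.79 rad/s
For an in-line slider-crank, x = r cosθ + √(L² − r² sin²θ), so v = −rω sinθ·[1 + r cosθ/√(L² − r² sin²θ)].
With r = 0.0725 m, L = 0.195 m, θ = 57.6°: √(L² − r² sin²θ) = 0.18514 m.
v = −0.0725·18.79·0.84433·[1 + 0.0725·0.53583/0.18514] = -1.3913 m/s.
|v| = 1.3913 m/s.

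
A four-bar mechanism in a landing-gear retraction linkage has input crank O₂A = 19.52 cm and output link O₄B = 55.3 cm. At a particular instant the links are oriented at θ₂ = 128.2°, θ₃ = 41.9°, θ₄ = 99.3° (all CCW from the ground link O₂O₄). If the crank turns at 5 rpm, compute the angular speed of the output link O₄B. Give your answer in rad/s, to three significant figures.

ω₂ = 0.5236 rad/s (from 5 rpm).
Differentiating the loop-closure r₂e^{iθ₂}+r₃e^{iθ₃}=r₁+r₄e^{iθ₄} gives r₂ω₂e^{iθ₂}+r₃ω₃e^{iθ₃}=r₄ω₄e^{iθ₄}.
Eliminating the other unknown: ω₄ = r₂ω₂ sin(θ₂−θ₃) / [r₄ sin(θ₄−θ₃)].
Numerator sine = +0.99792; denominator sine = +0.84245.
Result = 0.1952·0.5236·(+0.99792) / (0.553·(+0.84245)) = +0.21893 rad/s; magnitude 0.21893 rad/s.

0.219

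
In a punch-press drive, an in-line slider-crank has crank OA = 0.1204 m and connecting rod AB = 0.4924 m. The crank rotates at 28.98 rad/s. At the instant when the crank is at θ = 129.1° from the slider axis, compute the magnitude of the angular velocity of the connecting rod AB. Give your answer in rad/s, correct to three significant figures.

ω = 28.98 rad/s
The rod makes angle φ with the slider axis where L sinφ = r sinθ; differentiating, L cosφ·φ̇ = r ω cosθ.
L cosφ = √(L² − r² sin²θ) = 0.48345 m.
|ω_rod| = r ω |cosθ| / √(L² − r² sin²θ) = 0.1204·28.98·0.63068/0.48345 = 4.5517 rad/s.

4.55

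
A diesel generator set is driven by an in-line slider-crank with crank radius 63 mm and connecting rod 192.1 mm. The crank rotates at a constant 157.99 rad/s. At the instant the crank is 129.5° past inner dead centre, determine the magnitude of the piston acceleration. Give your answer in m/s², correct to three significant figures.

ω = 158 rad/s
x(θ) = r cosθ + √(L² − r² sin²θ); with ω constant, a = ω²·d²x/dθ².
d²x/dθ² = −r cosθ − r²(cos2θ)/√u − r⁴ sin²2θ/(4u^{3/2}),  u = L² − r² sin²θ = 0.0345392 m².
Substituting r = 0.063 m, L = 0.1921 m, θ = 129.5°: d²x/dθ² = +0.043557 m.
a = ω²·d²x/dθ² = (158)²·(+0.043557) = +1087.2 m/s²;  |a| = 1087.2 m/s².

1090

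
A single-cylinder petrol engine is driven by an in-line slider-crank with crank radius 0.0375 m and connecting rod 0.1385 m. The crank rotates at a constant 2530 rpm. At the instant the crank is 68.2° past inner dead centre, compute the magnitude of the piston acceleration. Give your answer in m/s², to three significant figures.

451

ω = 2π·2530/60 = 264.9 rad/s
x(θ) = r cosθ + √(L² − r² sin²θ); with ω constant, a = ω²·d²x/dθ².
d²x/dθ² = −r cosθ − r²(cos2θ)/√u − r⁴ sin²2θ/(4u^{3/2}),  u = L² − r² sin²θ = 0.0179699 m².
Substituting r = 0.0375 m, L = 0.1385 m, θ = 68.2°: d²x/dθ² = -0.0064271 m.
a = ω²·d²x/dθ² = (264.9)²·(-0.0064271) = -451.14 m/s²;  |a| = 451.14 m/s².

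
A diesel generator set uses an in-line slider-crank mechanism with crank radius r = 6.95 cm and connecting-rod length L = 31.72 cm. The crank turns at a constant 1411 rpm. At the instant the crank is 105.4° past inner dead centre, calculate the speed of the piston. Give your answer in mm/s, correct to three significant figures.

ω = 2π·1411/60 = 147.8 rad/s
For an in-line slider-crank, x = r cosθ + √(L² − r² sin²θ), so v = −rω sinθ·[1 + r cosθ/√(L² − r² sin²θ)].
With r = 0.0695 m, L = 0.3172 m, θ = 105.4°: √(L² − r² sin²θ) = 0.31004 m.
v = −0.0695·147.8·0.96410·[1 + 0.0695·-0.26556/0.31004] = -9.3112 m/s.
|v| = 9.3112 m/s = 9311.2 mm/s.

9310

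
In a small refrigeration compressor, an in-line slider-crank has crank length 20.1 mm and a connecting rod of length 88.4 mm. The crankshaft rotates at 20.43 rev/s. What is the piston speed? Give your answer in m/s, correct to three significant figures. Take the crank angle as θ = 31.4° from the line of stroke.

1.61

ω = 2π·20.4 = 128.4 rad/s
For an in-line slider-crank, x = r cosθ + √(L² − r² sin²θ), so v = −rω sinθ·[1 + r cosθ/√(L² − r² sin²θ)].
With r = 0.0201 m, L = 0.0884 m, θ = 31.4°: √(L² − r² sin²θ) = 0.087778 m.
v = −0.0201·128.4·0.52101·[1 + 0.0201·0.85355/0.087778] = -1.607 m/s.
|v| = 1.607 m/s.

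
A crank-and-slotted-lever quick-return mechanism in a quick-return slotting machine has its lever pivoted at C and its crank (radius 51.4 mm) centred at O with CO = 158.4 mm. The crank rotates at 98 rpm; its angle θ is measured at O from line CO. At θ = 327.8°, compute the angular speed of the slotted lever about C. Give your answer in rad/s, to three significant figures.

2.36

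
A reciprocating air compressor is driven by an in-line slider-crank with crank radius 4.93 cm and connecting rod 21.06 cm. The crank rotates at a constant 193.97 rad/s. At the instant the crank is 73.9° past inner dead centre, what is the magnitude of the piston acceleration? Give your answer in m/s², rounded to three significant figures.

139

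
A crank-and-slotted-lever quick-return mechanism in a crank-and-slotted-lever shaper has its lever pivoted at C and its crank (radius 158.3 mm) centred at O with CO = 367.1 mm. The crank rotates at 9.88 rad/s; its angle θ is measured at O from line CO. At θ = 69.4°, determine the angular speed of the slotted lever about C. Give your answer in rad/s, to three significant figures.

2.24

ω = 9.88 rad/s
Crank pin A relative to C: A = (d + r cosθ, r sinθ); lever angle φ = atan2(r sinθ, d + r cosθ).
Differentiating tanφ: φ̇ = rω(d cosθ + r)/(d² + r² + 2dr cosθ).
d² + r² + 2dr cosθ = |CA|² = 0.200714 m²;  d cosθ + r = +0.28746 m.
|ω_lever| = |0.1583·9.88·+0.28746| / 0.200714 = 2.24 rad/s.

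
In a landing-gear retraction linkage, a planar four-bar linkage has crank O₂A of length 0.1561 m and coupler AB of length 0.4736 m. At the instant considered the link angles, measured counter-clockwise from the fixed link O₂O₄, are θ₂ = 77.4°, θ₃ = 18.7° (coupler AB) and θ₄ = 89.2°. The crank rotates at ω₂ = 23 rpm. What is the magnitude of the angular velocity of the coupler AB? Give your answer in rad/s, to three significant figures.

0.172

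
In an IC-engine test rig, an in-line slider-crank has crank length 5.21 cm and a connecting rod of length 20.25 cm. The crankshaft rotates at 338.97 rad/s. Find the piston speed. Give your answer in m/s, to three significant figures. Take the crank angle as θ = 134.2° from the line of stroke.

ω = 339 rad/s
For an in-line slider-crank, x = r cosθ + √(L² − r² sin²θ), so v = −rω sinθ·[1 + r cosθ/√(L² − r² sin²θ)].
With r = 0.0521 m, L = 0.2025 m, θ = 134.2°: √(L² − r² sin²θ) = 0.19903 m.
v = −0.0521·339·0.71691·[1 + 0.0521·-0.69717/0.19903] = -10.35 m/s.
|v| = 10.35 m/s.

10.4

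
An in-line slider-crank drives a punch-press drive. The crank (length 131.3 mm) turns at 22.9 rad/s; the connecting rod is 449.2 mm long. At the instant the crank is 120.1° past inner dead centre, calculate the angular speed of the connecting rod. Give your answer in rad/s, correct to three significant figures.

3.47

ω = 22.9 rad/s
The rod makes angle φ with the slider axis where L sinφ = r sinθ; differentiating, L cosφ·φ̇ = r ω cosθ.
L cosφ = √(L² − r² sin²θ) = 0.4346 m.
|ω_rod| = r ω |cosθ| / √(L² − r² sin²θ) = 0.1313·22.9·0.50151/0.4346 = 3.4697 rad/s.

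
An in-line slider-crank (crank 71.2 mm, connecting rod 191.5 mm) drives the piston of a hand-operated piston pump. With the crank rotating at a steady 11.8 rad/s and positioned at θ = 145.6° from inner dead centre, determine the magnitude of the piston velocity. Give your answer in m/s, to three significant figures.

0.326

ω = 11.8 rad/s
For an in-line slider-crank, x = r cosθ + √(L² − r² sin²θ), so v = −rω sinθ·[1 + r cosθ/√(L² − r² sin²θ)].
With r = 0.0712 m, L = 0.1915 m, θ = 145.6°: √(L² − r² sin²θ) = 0.18723 m.
v = −0.0712·11.8·0.56497·[1 + 0.0712·-0.82511/0.18723] = -0.32572 m/s.
|v| = 0.32572 m/s.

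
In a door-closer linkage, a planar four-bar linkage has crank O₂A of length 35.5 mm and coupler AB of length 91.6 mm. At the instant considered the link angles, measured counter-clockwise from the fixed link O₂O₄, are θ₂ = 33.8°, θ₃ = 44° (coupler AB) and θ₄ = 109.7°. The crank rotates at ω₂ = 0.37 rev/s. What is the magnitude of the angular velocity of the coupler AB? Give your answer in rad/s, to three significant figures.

0.959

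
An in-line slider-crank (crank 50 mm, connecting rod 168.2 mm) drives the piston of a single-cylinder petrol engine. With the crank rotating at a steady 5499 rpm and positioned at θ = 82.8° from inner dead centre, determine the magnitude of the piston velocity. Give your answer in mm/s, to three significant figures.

29700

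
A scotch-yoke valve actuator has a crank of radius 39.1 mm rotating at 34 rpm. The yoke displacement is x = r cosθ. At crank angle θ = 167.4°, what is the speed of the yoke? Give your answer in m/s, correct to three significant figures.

ω = 3.56 rad/s (from 34 rpm).
x = r cosθ ⇒ ẋ = −rω sinθ.
|v| = rω|sinθ| = 0.0391·3.56·|sin 167.4°| = 0.030369 m/s.

0.0304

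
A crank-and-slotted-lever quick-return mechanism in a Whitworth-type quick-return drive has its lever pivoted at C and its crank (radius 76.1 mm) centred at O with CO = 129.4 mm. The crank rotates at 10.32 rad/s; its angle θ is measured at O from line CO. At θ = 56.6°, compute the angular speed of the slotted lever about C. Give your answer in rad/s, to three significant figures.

3.47

ω = 10.32 rad/s
Crank pin A relative to C: A = (d + r cosθ, r sinθ); lever angle φ = atan2(r sinθ, d + r cosθ).
Differentiating tanφ: φ̇ = rω(d cosθ + r)/(d² + r² + 2dr cosθ).
d² + r² + 2dr cosθ = |CA|² = 0.0333771 m²;  d cosθ + r = +0.14733 m.
|ω_lever| = |0.0761·10.32·+0.14733| / 0.0333771 = 3.4667 rad/s.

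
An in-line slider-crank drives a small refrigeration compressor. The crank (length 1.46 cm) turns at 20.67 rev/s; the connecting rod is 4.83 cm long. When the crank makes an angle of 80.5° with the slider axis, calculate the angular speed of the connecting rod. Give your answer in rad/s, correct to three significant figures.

ω = 129.9 rad/s (converted from 20.67 rev/s).
The rod makes angle φ with the slider axis where L sinφ = r sinθ; differentiating, L cosφ·φ̇ = r ω cosθ.
L cosφ = √(L² − r² sin²θ) = 0.046104 m.
|ω_rod| = r ω |cosθ| / √(L² − r² sin²θ) = 0.0146·129.9·0.16505/0.046104 = 6.7881 rad/s.

6.79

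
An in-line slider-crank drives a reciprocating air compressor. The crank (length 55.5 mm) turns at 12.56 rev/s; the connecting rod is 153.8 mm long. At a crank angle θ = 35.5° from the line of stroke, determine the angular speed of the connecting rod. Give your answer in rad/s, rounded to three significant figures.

23.7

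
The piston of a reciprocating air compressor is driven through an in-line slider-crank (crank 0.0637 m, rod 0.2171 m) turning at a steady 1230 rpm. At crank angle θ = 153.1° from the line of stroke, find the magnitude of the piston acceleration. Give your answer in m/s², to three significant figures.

753

ω = 2π·1230/60 = 128.8 rad/s
x(θ) = r cosθ + √(L² − r² sin²θ); with ω constant, a = ω²·d²x/dθ².
d²x/dθ² = −r cosθ − r²(cos2θ)/√u − r⁴ sin²2θ/(4u^{3/2}),  u = L² − r² sin²θ = 0.0463018 m².
Substituting r = 0.0637 m, L = 0.2171 m, θ = 153.1°: d²x/dθ² = +0.045401 m.
a = ω²·d²x/dθ² = (128.8)²·(+0.045401) = +753.24 m/s²;  |a| = 753.24 m/s².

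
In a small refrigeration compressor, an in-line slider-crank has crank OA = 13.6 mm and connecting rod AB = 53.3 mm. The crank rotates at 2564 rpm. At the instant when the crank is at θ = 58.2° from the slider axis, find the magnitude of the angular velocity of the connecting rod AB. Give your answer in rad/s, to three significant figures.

ω = 268.5 rad/s (converted from 2564 rpm).
The rod makes angle φ with the slider axis where L sinφ = r sinθ; differentiating, L cosφ·φ̇ = r ω cosθ.
L cosφ = √(L² − r² sin²θ) = 0.052032 m.
|ω_rod| = r ω |cosθ| / √(L² − r² sin²θ) = 0.0136·268.5·0.52696/0.052032 = 36.982 rad/s.

37.0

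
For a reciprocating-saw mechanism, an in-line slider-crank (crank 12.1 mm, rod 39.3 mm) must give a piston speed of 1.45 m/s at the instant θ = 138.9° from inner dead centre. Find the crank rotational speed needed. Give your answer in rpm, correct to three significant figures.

2280

For an in-line slider-crank, |v_piston| = rω|sinθ|·[1 + r cosθ/√(L² − r² sin²θ)].
With r = 0.0121 m, L = 0.0393 m, θ = 138.9°: the bracketed kinematic factor |dx/dθ| = 0.0060697 m.
ω = v/|dx/dθ| = 1.45/0.0060697 = 238.89 rad/s.
N = 60ω/(2π) = 2281.2 rpm.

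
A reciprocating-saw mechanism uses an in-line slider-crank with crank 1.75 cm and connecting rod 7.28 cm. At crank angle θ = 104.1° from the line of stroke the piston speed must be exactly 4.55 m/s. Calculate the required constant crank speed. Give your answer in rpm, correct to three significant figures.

For an in-line slider-crank, |v_piston| = rω|sinθ|·[1 + r cosθ/√(L² − r² sin²θ)].
With r = 0.0175 m, L = 0.0728 m, θ = 104.1°: the bracketed kinematic factor |dx/dθ| = 0.015951 m.
ω = v/|dx/dθ| = 4.55/0.015951 = 285.25 rad/s.
N = 60ω/(2π) = 2724 rpm.

2720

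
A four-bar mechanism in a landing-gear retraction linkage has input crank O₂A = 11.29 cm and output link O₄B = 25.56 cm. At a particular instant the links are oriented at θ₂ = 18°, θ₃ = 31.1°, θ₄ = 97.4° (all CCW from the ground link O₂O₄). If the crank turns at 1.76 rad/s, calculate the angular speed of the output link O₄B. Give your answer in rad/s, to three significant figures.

0.192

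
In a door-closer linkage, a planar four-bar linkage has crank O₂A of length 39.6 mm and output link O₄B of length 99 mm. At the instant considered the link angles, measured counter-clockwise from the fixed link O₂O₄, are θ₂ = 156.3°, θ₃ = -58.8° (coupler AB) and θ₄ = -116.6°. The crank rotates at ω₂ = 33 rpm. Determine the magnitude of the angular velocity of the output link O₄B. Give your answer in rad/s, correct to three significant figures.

0.939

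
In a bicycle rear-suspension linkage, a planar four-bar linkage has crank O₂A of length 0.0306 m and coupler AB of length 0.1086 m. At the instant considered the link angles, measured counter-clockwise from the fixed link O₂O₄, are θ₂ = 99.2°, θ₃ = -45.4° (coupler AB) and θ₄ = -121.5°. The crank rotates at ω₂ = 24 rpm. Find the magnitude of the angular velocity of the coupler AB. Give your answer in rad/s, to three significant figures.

ω₂ = 2.513 rad/s (from 24 rpm).
Differentiating the loop-closure r₂e^{iθ₂}+r₃e^{iθ₃}=r₁+r₄e^{iθ₄} gives r₂ω₂e^{iθ₂}+r₃ω₃e^{iθ₃}=r₄ω₄e^{iθ₄}.
Eliminating the other unknown: ω₃ = r₂ω₂ sin(θ₄−θ₂) / [r₃ sin(θ₃−θ₄)].
Numerator sine = +0.65210; denominator sine = +0.97072.
Result = 0.0306·2.513·(+0.65210) / (0.1086·(+0.97072)) = +0.47572 rad/s; magnitude 0.47572 rad/s.

0.476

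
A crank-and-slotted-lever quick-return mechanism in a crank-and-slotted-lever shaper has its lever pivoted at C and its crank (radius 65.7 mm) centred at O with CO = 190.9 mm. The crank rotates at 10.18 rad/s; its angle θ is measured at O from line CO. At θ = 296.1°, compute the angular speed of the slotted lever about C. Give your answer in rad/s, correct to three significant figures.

ω = 10.18 rad/s
Crank pin A relative to C: A = (d + r cosθ, r sinθ); lever angle φ = atan2(r sinθ, d + r cosθ).
Differentiating tanφ: φ̇ = rω(d cosθ + r)/(d² + r² + 2dr cosθ).
d² + r² + 2dr cosθ = |CA|² = 0.0517948 m²;  d cosθ + r = +0.14968 m.
|ω_lever| = |0.0657·10.18·+0.14968| / 0.0517948 = 1.9329 rad/s.

1.93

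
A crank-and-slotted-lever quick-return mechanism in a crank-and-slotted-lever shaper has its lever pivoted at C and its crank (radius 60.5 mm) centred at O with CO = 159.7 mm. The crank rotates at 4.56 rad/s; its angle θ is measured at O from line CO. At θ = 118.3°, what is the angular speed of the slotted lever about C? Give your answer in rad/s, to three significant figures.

ω = 4.56 rad/s
Crank pin A relative to C: A = (d + r cosθ, r sinθ); lever angle φ = atan2(r sinθ, d + r cosθ).
Differentiating tanφ: φ̇ = rω(d cosθ + r)/(d² + r² + 2dr cosθ).
d² + r² + 2dr cosθ = |CA|² = 0.0200032 m²;  d cosθ + r = -0.015212 m.
|ω_lever| = |0.0605·4.56·-0.015212| / 0.0200032 = 0.2098 rad/s.

0.210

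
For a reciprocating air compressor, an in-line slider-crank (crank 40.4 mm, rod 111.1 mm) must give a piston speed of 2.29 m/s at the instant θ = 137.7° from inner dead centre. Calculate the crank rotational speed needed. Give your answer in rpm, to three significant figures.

1110

For an in-line slider-crank, |v_piston| = rω|sinθ|·[1 + r cosθ/√(L² − r² sin²θ)].
With r = 0.0404 m, L = 0.1111 m, θ = 137.7°: the bracketed kinematic factor |dx/dθ| = 0.019647 m.
ω = v/|dx/dθ| = 2.29/0.019647 = 116.55 rad/s.
N = 60ω/(2π) = 1113 rpm.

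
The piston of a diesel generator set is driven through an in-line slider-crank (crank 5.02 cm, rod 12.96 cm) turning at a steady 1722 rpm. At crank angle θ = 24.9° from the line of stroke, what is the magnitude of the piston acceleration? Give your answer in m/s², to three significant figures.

ω = 2π·1722/60 = 180.3 rad/s
x(θ) = r cosθ + √(L² − r² sin²θ); with ω constant, a = ω²·d²x/dθ².
d²x/dθ² = −r cosθ − r²(cos2θ)/√u − r⁴ sin²2θ/(4u^{3/2}),  u = L² − r² sin²θ = 0.0163494 m².
Substituting r = 0.0502 m, L = 0.1296 m, θ = 24.9°: d²x/dθ² = -0.058698 m.
a = ω²·d²x/dθ² = (180.3)²·(-0.058698) = -1908.7 m/s²;  |a| = 1908.7 m/s².

1910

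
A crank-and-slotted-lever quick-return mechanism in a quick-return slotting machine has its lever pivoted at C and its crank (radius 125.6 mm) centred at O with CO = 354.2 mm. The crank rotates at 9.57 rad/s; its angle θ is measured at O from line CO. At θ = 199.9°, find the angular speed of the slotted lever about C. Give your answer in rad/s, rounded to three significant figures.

ω = 9.57 rad/s
Crank pin A relative to C: A = (d + r cosθ, r sinθ); lever angle φ = atan2(r sinθ, d + r cosθ).
Differentiating tanφ: φ̇ = rω(d cosθ + r)/(d² + r² + 2dr cosθ).
d² + r² + 2dr cosθ = |CA|² = 0.0575708 m²;  d cosθ + r = -0.20745 m.
|ω_lever| = |0.1256·9.57·-0.20745| / 0.0575708 = 4.3312 rad/s.

4.33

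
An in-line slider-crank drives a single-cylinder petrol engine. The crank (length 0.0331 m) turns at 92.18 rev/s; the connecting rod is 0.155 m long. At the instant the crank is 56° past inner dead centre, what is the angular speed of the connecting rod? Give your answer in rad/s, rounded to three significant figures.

ω = 579.2 rad/s (converted from 92.18 rev/s).
The rod makes angle φ with the slider axis where L sinφ = r sinθ; differentiating, L cosφ·φ̇ = r ω cosθ.
L cosφ = √(L² − r² sin²θ) = 0.15255 m.
|ω_rod| = r ω |cosθ| / √(L² − r² sin²θ) = 0.0331·579.2·0.55919/0.15255 = 70.273 rad/s.

70.3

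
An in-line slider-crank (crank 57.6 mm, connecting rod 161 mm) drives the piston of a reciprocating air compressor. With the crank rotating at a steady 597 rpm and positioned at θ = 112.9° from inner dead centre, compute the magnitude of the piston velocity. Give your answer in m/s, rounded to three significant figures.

ω = 2π·597/60 = 62.52 rad/s
For an in-line slider-crank, x = r cosθ + √(L² − r² sin²θ), so v = −rω sinθ·[1 + r cosθ/√(L² − r² sin²θ)].
With r = 0.0576 m, L = 0.161 m, θ = 112.9°: √(L² − r² sin²θ) = 0.15201 m.
v = −0.0576·62.52·0.92119·[1 + 0.0576·-0.38912/0.15201] = -2.8281 m/s.
|v| = 2.8281 m/s.

2.83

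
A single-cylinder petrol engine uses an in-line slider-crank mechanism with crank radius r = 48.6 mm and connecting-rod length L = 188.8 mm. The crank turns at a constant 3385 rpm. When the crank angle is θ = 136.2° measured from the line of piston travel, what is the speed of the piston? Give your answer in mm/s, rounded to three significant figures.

9670

ω = 2π·3385/60 = 354.5 rad/s
For an in-line slider-crank, x = r cosθ + √(L² − r² sin²θ), so v = −rω sinθ·[1 + r cosθ/√(L² − r² sin²θ)].
With r = 0.0486 m, L = 0.1888 m, θ = 136.2°: √(L² − r² sin²θ) = 0.18578 m.
v = −0.0486·354.5·0.69214·[1 + 0.0486·-0.72176/0.18578] = -9.6725 m/s.
|v| = 9.6725 m/s = 9672.5 mm/s.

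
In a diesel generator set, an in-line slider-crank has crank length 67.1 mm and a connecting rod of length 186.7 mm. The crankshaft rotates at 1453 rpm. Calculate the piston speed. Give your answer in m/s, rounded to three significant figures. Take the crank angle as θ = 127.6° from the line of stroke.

ω = 2π·1453/60 = 152.2 rad/s
For an in-line slider-crank, x = r cosθ + √(L² − r² sin²θ), so v = −rω sinθ·[1 + r cosθ/√(L² − r² sin²θ)].
With r = 0.0671 m, L = 0.1867 m, θ = 127.6°: √(L² − r² sin²θ) = 0.17897 m.
v = −0.0671·152.2·0.79229·[1 + 0.0671·-0.61015/0.17897] = -6.2387 m/s.
|v| = 6.2387 m/s.

6.24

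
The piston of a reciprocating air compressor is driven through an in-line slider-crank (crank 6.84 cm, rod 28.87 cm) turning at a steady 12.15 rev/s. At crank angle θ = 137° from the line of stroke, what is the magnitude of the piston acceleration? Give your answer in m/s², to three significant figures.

ω = 2π·12.2 = 76.34 rad/s
x(θ) = r cosθ + √(L² − r² sin²θ); with ω constant, a = ω²·d²x/dθ².
d²x/dθ² = −r cosθ − r²(cos2θ)/√u − r⁴ sin²2θ/(4u^{3/2}),  u = L² − r² sin²θ = 0.0811716 m².
Substituting r = 0.0684 m, L = 0.2887 m, θ = 137°: d²x/dθ² = +0.048644 m.
a = ω²·d²x/dθ² = (76.34)²·(+0.048644) = +283.49 m/s²;  |a| = 283.49 m/s².

283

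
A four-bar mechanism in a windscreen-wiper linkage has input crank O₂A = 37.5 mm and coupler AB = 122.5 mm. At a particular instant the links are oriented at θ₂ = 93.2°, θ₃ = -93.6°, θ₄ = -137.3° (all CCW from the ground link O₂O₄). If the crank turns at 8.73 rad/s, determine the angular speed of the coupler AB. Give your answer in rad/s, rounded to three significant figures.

ω₂ = 8.73 rad/s
Differentiating the loop-closure r₂e^{iθ₂}+r₃e^{iθ₃}=r₁+r₄e^{iθ₄} gives r₂ω₂e^{iθ₂}+r₃ω₃e^{iθ₃}=r₄ω₄e^{iθ₄}.
Eliminating the other unknown: ω₃ = r₂ω₂ sin(θ₄−θ₂) / [r₃ sin(θ₃−θ₄)].
Numerator sine = +0.77162; denominator sine = +0.69088.
Result = 0.0375·8.73·(+0.77162) / (0.1225·(+0.69088)) = +2.9848 rad/s; magnitude 2.9848 rad/s.

2.98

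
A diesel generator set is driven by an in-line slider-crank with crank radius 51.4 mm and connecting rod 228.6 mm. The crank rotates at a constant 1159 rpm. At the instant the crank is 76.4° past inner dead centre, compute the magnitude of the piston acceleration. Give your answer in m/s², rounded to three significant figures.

23.4

ω = 2π·1159/60 = 121.4 rad/s
x(θ) = r cosθ + √(L² − r² sin²θ); with ω constant, a = ω²·d²x/dθ².
d²x/dθ² = −r cosθ − r²(cos2θ)/√u − r⁴ sin²2θ/(4u^{3/2}),  u = L² − r² sin²θ = 0.0497621 m².
Substituting r = 0.0514 m, L = 0.2286 m, θ = 76.4°: d²x/dθ² = -0.0015854 m.
a = ω²·d²x/dθ² = (121.4)²·(-0.0015854) = -23.354 m/s²;  |a| = 23.354 m/s².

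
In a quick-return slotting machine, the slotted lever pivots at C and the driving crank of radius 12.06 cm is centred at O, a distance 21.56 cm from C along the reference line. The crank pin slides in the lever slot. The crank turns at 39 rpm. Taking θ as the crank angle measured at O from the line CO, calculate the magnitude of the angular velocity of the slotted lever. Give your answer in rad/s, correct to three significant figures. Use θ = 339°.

ω = 4.084 rad/s (from 39 rpm).
Crank pin A relative to C: A = (d + r cosθ, r sinθ); lever angle φ = atan2(r sinθ, d + r cosθ).
Differentiating tanφ: φ̇ = rω(d cosθ + r)/(d² + r² + 2dr cosθ).
d² + r² + 2dr cosθ = |CA|² = 0.109576 m²;  d cosθ + r = +0.32188 m.
|ω_lever| = |0.1206·4.084·+0.32188| / 0.109576 = 1.4468 rad/s.

1.45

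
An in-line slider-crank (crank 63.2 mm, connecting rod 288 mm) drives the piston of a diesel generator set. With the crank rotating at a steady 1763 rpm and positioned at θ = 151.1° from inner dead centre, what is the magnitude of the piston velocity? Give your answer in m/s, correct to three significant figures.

4.55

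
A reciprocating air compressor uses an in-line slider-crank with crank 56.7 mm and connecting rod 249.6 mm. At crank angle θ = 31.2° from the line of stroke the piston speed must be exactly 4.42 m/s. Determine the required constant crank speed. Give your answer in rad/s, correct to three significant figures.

For an in-line slider-crank, |v_piston| = rω|sinθ|·[1 + r cosθ/√(L² − r² sin²θ)].
With r = 0.0567 m, L = 0.2496 m, θ = 31.2°: the bracketed kinematic factor |dx/dθ| = 0.035119 m.
ω = v/|dx/dθ| = 4.42/0.035119 = 125.86 rad/s.

126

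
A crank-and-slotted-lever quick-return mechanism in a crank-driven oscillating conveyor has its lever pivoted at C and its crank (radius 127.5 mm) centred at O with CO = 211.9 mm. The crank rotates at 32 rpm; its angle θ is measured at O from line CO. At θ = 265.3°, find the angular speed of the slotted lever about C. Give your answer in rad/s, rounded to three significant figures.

ω = 3.351 rad/s (from 32 rpm).
Crank pin A relative to C: A = (d + r cosθ, r sinθ); lever angle φ = atan2(r sinθ, d + r cosθ).
Differentiating tanφ: φ̇ = rω(d cosθ + r)/(d² + r² + 2dr cosθ).
d² + r² + 2dr cosθ = |CA|² = 0.0567304 m²;  d cosθ + r = +0.11014 m.
|ω_lever| = |0.1275·3.351·+0.11014| / 0.0567304 = 0.82948 rad/s.

0.829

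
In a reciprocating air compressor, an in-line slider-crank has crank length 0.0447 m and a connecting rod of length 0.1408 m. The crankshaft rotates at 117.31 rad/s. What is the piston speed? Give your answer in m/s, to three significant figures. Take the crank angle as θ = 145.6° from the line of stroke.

ω = 117.3 rad/s
For an in-line slider-crank, x = r cosθ + √(L² − r² sin²θ), so v = −rω sinθ·[1 + r cosθ/√(L² − r² sin²θ)].
With r = 0.0447 m, L = 0.1408 m, θ = 145.6°: √(L² − r² sin²θ) = 0.13852 m.
v = −0.0447·117.3·0.56497·[1 + 0.0447·-0.82511/0.13852] = -2.1737 m/s.
|v| = 2.1737 m/s.

2.17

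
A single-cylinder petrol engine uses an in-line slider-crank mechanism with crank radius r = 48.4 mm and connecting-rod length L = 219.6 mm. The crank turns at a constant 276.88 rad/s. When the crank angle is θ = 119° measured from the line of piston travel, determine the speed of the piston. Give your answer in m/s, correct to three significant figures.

ω = 276.9 rad/s
For an in-line slider-crank, x = r cosθ + √(L² − r² sin²θ), so v = −rω sinθ·[1 + r cosθ/√(L² − r² sin²θ)].
With r = 0.0484 m, L = 0.2196 m, θ = 119°: √(L² − r² sin²θ) = 0.21548 m.
v = −0.0484·276.9·0.87462·[1 + 0.0484·-0.48481/0.21548] = -10.444 m/s.
|v| = 10.444 m/s.

10.4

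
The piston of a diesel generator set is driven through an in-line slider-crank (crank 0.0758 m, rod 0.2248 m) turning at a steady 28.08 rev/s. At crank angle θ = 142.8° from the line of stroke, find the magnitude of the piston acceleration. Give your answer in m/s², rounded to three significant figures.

ω = 2π·28.1 = 176.4 rad/s
x(θ) = r cosθ + √(L² − r² sin²θ); with ω constant, a = ω²·d²x/dθ².
d²x/dθ² = −r cosθ − r²(cos2θ)/√u − r⁴ sin²2θ/(4u^{3/2}),  u = L² − r² sin²θ = 0.0484348 m².
Substituting r = 0.0758 m, L = 0.2248 m, θ = 142.8°: d²x/dθ² = +0.052638 m.
a = ω²·d²x/dθ² = (176.4)²·(+0.052638) = +1638.5 m/s²;  |a| = 1638.5 m/s².

1640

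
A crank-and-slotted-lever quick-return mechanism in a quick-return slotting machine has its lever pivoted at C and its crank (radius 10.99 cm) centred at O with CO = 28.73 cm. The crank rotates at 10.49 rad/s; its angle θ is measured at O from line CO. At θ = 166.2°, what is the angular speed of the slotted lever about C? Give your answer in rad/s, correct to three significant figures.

5.86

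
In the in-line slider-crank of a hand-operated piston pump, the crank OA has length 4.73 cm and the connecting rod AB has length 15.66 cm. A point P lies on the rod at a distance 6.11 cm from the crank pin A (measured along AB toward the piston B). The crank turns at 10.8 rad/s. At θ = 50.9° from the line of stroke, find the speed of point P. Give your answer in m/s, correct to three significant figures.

0.470

ω = 10.8 rad/s.  Crank-pin speed |V_A| = rω = 0.51084 m/s, perpendicular to OA.
Rod angle: sinφ = −(r/L) sinθ ⇒ φ = -13.556°; ω_rod = −rω cosθ/√(L²−r²sin²θ) = -2.1163 rad/s.
V_P = V_A + ω_rod × AP, with AP = 0.0611 m along the rod.
Components: V_Px = −rω sinθ − a·ω_rod·sinφ = -0.42674 m/s;  V_Py = rω cosθ + a·ω_rod·cosφ = +0.19647 m/s.
|V_P| = √(V_Px² + V_Py²) = 0.4698 m/s.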